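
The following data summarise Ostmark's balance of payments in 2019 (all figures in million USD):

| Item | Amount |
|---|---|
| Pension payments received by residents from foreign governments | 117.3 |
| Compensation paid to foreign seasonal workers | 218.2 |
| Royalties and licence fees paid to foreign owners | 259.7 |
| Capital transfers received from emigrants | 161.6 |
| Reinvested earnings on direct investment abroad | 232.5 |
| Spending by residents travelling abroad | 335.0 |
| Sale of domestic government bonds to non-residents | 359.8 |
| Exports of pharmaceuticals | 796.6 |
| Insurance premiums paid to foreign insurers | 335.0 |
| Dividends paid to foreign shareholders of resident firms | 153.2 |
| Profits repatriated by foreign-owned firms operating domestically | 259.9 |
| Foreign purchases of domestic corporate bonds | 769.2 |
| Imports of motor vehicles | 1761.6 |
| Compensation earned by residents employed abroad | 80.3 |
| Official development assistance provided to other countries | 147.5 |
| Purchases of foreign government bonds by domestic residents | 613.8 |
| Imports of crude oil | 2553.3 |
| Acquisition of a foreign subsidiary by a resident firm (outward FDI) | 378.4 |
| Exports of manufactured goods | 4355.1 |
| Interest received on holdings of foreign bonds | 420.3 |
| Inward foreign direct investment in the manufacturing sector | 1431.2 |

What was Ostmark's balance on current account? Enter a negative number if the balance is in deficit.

Goods: 796.6 + 4355.1 - 1761.6 - 2553.3 = 836.8
Services: -259.7 - 335.0 - 335.0 = -929.7
Primary income: -153.2 - 259.9 - 218.2 + 420.3 + 232.5 + 80.3 = 101.8
Secondary income: -147.5 + 117.3 = -30.2
Current account = 836.8 + (-929.7) + 101.8 + (-30.2) = -21.3
(Excluded from the current account — capital account: capital transfers received from emigrants 161.6; financial account: sale of domestic government bonds to non-residents 359.8, foreign purchases of domestic corporate bonds 769.2, purchases of foreign government bonds by domestic residents 613.8, acquisition of a foreign subsidiary by a resident firm (outward FDI) 378.4, inward foreign direct investment in the manufacturing sector 1431.2.)

-21.3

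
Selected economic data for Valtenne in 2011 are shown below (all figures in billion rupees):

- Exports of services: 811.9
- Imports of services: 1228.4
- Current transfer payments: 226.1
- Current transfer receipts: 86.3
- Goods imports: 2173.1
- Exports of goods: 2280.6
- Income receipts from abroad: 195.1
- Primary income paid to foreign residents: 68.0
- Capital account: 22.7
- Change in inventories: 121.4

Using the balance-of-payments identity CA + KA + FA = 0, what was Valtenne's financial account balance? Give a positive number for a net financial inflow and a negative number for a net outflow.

299.0

Goods balance = 2280.6 - 2173.1 = 107.5
Services balance = 811.9 - 1228.4 = -416.5
Trade balance (goods + services) = 107.5 + (-416.5) = -309.0
Net primary income = 195.1 - 68.0 = 127.1
Net secondary income = 86.3 - 226.1 = -139.8
Current account = -309.0 + 127.1 + (-139.8) = -321.7
Financial account = -(-321.7 + 22.7) = 299.0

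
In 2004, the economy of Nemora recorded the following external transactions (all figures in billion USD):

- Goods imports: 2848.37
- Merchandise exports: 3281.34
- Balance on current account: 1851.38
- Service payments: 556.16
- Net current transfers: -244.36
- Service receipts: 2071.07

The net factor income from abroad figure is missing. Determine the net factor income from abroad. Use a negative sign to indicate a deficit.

Current account = goods balance + services balance + net primary income + net secondary income
Sum of the known components = 1703.52
Net factor income from abroad = CA - (known components) = 1851.38 - 1703.52 = 147.86

147.86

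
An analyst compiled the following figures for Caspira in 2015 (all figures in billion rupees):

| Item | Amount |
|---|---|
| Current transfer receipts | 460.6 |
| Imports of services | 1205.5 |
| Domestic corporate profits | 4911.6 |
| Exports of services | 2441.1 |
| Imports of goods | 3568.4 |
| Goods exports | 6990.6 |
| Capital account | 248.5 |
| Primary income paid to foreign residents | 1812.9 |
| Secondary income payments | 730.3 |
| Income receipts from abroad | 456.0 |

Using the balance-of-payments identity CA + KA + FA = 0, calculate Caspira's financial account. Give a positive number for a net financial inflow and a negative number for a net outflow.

-3279.7

Goods balance = 6990.6 - 3568.4 = 3422.2
Services balance = 2441.1 - 1205.5 = 1235.6
Trade balance (goods + services) = 3422.2 + 1235.6 = 4657.8
Net primary income = 456.0 - 1812.9 = -1356.9
Net secondary income = 460.6 - 730.3 = -269.7
Current account = 4657.8 + (-1356.9) + (-269.7) = 3031.2
Financial account = -(3031.2 + 248.5) = -3279.7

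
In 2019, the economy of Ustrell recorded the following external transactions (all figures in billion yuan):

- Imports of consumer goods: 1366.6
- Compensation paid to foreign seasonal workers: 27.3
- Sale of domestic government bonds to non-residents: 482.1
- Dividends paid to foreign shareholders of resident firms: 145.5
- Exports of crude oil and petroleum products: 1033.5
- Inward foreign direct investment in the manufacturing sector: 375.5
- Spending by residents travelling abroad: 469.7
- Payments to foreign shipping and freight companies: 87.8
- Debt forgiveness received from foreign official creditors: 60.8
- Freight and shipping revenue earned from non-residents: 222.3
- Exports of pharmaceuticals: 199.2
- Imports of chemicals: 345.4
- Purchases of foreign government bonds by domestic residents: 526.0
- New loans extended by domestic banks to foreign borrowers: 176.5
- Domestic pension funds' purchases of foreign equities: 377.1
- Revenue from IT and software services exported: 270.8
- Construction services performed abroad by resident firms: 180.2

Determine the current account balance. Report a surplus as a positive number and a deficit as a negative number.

-536.3

Goods: -345.4 + 199.2 - 1366.6 + 1033.5 = -479.3
Services: -469.7 - 87.8 + 270.8 + 180.2 + 222.3 = 115.8
Primary income: -145.5 - 27.3 = -172.8
Current account = (-479.3) + 115.8 + (-172.8) = -536.3
(Excluded from the current account — financial account: sale of domestic government bonds to non-residents 482.1, inward foreign direct investment in the manufacturing sector 375.5, purchases of foreign government bonds by domestic residents 526.0, new loans extended by domestic banks to foreign borrowers 176.5, domestic pension funds' purchases of foreign equities 377.1; capital account: debt forgiveness received from foreign official creditors 60.8.)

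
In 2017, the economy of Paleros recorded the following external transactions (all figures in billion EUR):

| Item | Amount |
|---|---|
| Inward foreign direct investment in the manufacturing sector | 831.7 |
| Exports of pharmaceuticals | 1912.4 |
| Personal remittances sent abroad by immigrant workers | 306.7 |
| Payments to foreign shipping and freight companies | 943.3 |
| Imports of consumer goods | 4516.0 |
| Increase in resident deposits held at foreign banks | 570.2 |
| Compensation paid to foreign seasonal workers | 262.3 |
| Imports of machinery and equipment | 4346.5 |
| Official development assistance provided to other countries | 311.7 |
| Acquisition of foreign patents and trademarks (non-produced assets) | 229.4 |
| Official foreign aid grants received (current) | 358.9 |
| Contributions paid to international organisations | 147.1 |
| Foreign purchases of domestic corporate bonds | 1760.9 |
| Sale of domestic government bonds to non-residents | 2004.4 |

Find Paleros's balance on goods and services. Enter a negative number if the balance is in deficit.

Goods: -4346.5 + 1912.4 - 4516.0 = -6950.1
Services: -943.3
Trade balance = -6950.1 + (-943.3) = -7893.4
(Excluded from the trade balance — financial account: inward foreign direct investment in the manufacturing sector 831.7, increase in resident deposits held at foreign banks 570.2, foreign purchases of domestic corporate bonds 1760.9, sale of domestic government bonds to non-residents 2004.4; secondary income: personal remittances sent abroad by immigrant workers 306.7, official development assistance provided to other countries 311.7, official foreign aid grants received (current) 358.9, contributions paid to international organisations 147.1; primary income: compensation paid to foreign seasonal workers 262.3; capital account: acquisition of foreign patents and trademarks (non-produced assets) 229.4.)

-7893.4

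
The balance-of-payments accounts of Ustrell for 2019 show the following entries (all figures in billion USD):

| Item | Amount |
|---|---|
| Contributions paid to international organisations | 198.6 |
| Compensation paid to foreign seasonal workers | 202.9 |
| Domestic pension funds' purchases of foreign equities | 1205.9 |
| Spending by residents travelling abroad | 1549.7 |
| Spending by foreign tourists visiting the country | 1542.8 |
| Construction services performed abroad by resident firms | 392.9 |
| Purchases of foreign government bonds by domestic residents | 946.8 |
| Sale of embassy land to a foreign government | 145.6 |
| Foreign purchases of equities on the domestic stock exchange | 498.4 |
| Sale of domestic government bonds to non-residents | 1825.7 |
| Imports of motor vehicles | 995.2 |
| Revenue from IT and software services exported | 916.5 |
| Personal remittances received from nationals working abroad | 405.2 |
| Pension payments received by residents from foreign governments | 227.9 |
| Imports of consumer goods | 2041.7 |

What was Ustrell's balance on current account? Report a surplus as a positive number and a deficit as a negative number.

-1502.8

Goods: -2041.7 - 995.2 = -3036.9
Services: 1542.8 + 916.5 - 1549.7 + 392.9 = 1302.5
Primary income: -202.9
Secondary income: 405.2 + 227.9 - 198.6 = 434.5
Current account = (-3036.9) + 1302.5 + (-202.9) + 434.5 = -1502.8
(Excluded from the current account — financial account: domestic pension funds' purchases of foreign equities 1205.9, purchases of foreign government bonds by domestic residents 946.8, foreign purchases of equities on the domestic stock exchange 498.4, sale of domestic government bonds to non-residents 1825.7; capital account: sale of embassy land to a foreign government 145.6.)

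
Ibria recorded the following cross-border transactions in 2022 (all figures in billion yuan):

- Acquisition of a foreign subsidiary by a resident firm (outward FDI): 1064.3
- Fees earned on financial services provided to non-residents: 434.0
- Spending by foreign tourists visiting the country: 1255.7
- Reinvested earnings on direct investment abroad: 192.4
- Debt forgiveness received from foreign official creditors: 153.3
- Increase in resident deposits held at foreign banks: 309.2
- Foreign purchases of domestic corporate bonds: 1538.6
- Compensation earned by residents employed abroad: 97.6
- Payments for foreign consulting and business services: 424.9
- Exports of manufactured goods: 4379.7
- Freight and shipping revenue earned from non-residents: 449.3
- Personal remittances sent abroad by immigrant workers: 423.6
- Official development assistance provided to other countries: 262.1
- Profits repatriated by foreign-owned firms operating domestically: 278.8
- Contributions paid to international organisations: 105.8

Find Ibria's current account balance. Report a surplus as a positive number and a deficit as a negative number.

5313.5

Goods: 4379.7
Services: 434.0 + 1255.7 + 449.3 - 424.9 = 1714.1
Primary income: 192.4 - 278.8 + 97.6 = 11.2
Secondary income: -262.1 - 423.6 - 105.8 = -791.5
Current account = 4379.7 + 1714.1 + 11.2 + (-791.5) = 5313.5
(Excluded from the current account — financial account: acquisition of a foreign subsidiary by a resident firm (outward FDI) 1064.3, increase in resident deposits held at foreign banks 309.2, foreign purchases of domestic corporate bonds 1538.6; capital account: debt forgiveness received from foreign official creditors 153.3.)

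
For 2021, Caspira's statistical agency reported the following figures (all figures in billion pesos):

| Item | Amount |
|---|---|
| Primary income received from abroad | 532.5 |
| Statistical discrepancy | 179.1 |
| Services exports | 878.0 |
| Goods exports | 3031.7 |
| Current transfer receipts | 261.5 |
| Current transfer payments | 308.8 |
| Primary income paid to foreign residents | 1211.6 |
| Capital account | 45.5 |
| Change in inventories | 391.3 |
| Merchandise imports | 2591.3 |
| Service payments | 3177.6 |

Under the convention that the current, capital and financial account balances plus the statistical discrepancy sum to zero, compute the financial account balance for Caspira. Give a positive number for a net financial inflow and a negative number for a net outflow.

Goods balance = 3031.7 - 2591.3 = 440.4
Services balance = 878.0 - 3177.6 = -2299.6
Trade balance (goods + services) = 440.4 + (-2299.6) = -1859.2
Net primary income = 532.5 - 1211.6 = -679.1
Net secondary income = 261.5 - 308.8 = -47.3
Current account = -1859.2 + (-679.1) + (-47.3) = -2585.6
Financial account = -(-2585.6 + 45.5 + 179.1) = 2361.0

2361.0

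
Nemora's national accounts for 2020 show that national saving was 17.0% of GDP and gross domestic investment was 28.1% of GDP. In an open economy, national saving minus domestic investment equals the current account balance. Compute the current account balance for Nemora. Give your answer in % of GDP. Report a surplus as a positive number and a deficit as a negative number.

CA = S - I = 17.0 - 28.1 = -11.1

-11.1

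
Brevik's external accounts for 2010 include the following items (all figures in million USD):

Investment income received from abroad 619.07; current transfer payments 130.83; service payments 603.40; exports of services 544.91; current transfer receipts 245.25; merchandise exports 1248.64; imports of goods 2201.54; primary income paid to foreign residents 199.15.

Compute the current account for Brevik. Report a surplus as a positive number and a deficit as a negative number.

-477.05

Goods balance = 1248.64 - 2201.54 = -952.90
Services balance = 544.91 - 603.40 = -58.49
Trade balance (goods + services) = -952.90 + (-58.49) = -1011.39
Net primary income = 619.07 - 199.15 = 419.92
Net secondary income = 245.25 - 130.83 = 114.42
Current account = -1011.39 + 419.92 + 114.42 = -477.05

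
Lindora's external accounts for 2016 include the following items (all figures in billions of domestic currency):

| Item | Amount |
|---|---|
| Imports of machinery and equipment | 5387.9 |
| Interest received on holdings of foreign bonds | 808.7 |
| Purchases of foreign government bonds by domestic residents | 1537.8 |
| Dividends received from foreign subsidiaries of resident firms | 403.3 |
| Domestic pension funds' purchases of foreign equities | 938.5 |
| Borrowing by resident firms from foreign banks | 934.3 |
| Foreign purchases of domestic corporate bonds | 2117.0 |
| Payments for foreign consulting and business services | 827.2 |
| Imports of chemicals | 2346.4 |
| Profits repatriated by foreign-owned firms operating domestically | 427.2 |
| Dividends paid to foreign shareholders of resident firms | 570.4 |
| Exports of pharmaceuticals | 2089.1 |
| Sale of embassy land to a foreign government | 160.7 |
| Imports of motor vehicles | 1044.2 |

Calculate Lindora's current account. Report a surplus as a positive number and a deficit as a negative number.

-7302.2

Goods: -5387.9 + 2089.1 - 2346.4 - 1044.2 = -6689.4
Services: -827.2
Primary income: -570.4 - 427.2 + 808.7 + 403.3 = 214.4
Current account = (-6689.4) + (-827.2) + 214.4 = -7302.2
(Excluded from the current account — financial account: purchases of foreign government bonds by domestic residents 1537.8, domestic pension funds' purchases of foreign equities 938.5, borrowing by resident firms from foreign banks 934.3, foreign purchases of domestic corporate bonds 2117.0; capital account: sale of embassy land to a foreign government 160.7.)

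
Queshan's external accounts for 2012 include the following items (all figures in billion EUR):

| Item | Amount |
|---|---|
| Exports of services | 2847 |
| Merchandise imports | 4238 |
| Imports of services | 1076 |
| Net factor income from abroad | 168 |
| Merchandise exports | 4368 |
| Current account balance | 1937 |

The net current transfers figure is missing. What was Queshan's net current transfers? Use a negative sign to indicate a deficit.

Current account = goods balance + services balance + net primary income + net secondary income
Sum of the known components = 2069
Net current transfers = CA - (known components) = 1937 - 2069 = -132

-132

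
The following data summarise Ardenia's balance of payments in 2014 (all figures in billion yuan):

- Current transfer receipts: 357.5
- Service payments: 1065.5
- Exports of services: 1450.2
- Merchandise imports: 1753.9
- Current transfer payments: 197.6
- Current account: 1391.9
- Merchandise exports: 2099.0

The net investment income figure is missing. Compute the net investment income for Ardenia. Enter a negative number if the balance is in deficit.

Current account = goods balance + services balance + net primary income + net secondary income
Sum of the known components = 889.7
Net investment income = CA - (known components) = 1391.9 - 889.7 = 502.2

502.2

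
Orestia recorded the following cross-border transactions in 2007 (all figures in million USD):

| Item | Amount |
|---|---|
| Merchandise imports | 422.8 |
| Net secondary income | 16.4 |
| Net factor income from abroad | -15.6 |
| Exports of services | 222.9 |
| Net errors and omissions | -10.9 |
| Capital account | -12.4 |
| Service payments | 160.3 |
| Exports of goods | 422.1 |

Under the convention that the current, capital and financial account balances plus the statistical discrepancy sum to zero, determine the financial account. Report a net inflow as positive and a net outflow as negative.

Goods balance = 422.1 - 422.8 = -0.7
Services balance = 222.9 - 160.3 = 62.6
Trade balance (goods + services) = -0.7 + 62.6 = 61.9
Net primary income = -15.6
Net secondary income = 16.4
Current account = 61.9 + (-15.6) + 16.4 = 62.7
Financial account = -(62.7 + (-12.4) + (-10.9)) = -39.4

-39.4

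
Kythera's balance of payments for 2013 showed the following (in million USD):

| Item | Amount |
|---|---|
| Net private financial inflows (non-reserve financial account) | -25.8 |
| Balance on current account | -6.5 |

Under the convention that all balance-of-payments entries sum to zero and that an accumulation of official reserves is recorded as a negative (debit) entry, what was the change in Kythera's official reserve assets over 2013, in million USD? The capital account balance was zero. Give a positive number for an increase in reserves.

Official reserve transactions balance = -((-6.5) + (-25.8)) = 32.3
An accumulation of reserves is recorded as a debit (negative entry), so the change in the stock of reserves is the negative of that balance.
Change in official reserves = -(32.3) = -32.3

-32.3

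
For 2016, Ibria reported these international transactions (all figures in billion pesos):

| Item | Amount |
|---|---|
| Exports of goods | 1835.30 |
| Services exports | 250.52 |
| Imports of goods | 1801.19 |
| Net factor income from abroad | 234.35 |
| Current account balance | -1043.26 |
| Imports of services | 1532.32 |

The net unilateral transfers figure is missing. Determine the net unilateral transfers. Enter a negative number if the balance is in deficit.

Current account = goods balance + services balance + net primary income + net secondary income
Sum of the known components = -1013.34
Net unilateral transfers = CA - (known components) = -1043.26 - (-1013.34) = -29.92

-29.92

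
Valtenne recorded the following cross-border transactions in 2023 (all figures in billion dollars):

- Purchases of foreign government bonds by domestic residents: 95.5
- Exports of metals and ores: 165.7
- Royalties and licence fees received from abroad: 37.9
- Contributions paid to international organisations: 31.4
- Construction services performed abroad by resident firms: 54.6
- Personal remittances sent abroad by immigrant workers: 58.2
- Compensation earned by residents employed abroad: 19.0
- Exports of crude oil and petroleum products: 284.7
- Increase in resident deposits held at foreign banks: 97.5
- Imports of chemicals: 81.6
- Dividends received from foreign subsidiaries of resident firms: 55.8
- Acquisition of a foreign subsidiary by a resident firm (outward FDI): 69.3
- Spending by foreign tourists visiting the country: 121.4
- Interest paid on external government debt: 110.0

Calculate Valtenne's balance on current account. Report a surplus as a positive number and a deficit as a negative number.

457.9

Goods: -81.6 + 284.7 + 165.7 = 368.8
Services: 37.9 + 54.6 + 121.4 = 213.9
Primary income: 19.0 + 55.8 - 110.0 = -35.2
Secondary income: -58.2 - 31.4 = -89.6
Current account = 368.8 + 213.9 + (-35.2) + (-89.6) = 457.9
(Excluded from the current account — financial account: purchases of foreign government bonds by domestic residents 95.5, increase in resident deposits held at foreign banks 97.5, acquisition of a foreign subsidiary by a resident firm (outward FDI) 69.3.)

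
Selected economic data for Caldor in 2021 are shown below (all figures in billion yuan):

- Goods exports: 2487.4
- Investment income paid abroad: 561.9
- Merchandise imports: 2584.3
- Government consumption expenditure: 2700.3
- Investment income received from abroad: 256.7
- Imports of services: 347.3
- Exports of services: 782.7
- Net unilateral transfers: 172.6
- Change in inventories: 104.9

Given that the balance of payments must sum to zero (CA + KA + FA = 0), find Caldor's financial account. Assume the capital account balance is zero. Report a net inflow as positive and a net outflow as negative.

-205.9

Goods balance = 2487.4 - 2584.3 = -96.9
Services balance = 782.7 - 347.3 = 435.4
Trade balance (goods + services) = -96.9 + 435.4 = 338.5
Net primary income = 256.7 - 561.9 = -305.2
Net secondary income = 172.6
Current account = 338.5 + (-305.2) + 172.6 = 205.9
Financial account = -(205.9) = -205.9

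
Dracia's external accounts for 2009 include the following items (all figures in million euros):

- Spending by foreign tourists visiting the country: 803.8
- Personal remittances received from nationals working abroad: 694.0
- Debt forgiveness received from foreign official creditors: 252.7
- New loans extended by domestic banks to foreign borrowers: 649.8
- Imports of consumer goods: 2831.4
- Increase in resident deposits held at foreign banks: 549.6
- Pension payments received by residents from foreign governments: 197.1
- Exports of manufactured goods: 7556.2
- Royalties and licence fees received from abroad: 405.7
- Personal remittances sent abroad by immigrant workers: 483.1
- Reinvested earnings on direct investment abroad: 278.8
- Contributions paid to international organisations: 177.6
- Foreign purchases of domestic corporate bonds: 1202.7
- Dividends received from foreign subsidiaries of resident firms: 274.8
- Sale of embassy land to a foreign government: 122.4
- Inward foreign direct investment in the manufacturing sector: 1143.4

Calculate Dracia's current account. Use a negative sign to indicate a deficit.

Goods: -2831.4 + 7556.2 = 4724.8
Services: 405.7 + 803.8 = 1209.5
Primary income: 278.8 + 274.8 = 553.6
Secondary income: 197.1 - 483.1 - 177.6 + 694.0 = 230.4
Current account = 4724.8 + 1209.5 + 553.6 + 230.4 = 6718.3
(Excluded from the current account — capital account: debt forgiveness received from foreign official creditors 252.7, sale of embassy land to a foreign government 122.4; financial account: new loans extended by domestic banks to foreign borrowers 649.8, increase in resident deposits held at foreign banks 549.6, foreign purchases of domestic corporate bonds 1202.7, inward foreign direct investment in the manufacturing sector 1143.4.)

6718.3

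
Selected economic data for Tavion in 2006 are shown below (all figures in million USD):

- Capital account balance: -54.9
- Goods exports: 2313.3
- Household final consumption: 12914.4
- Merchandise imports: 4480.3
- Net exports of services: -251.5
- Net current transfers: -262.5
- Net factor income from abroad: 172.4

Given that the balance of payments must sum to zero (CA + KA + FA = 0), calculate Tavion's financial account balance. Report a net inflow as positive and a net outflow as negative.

Goods balance = 2313.3 - 4480.3 = -2167.0
Services balance = -251.5
Trade balance (goods + services) = -2167.0 + (-251.5) = -2418.5
Net primary income = 172.4
Net secondary income = -262.5
Current account = -2418.5 + 172.4 + (-262.5) = -2508.6
Financial account = -(-2508.6 + (-54.9)) = 2563.5

2563.5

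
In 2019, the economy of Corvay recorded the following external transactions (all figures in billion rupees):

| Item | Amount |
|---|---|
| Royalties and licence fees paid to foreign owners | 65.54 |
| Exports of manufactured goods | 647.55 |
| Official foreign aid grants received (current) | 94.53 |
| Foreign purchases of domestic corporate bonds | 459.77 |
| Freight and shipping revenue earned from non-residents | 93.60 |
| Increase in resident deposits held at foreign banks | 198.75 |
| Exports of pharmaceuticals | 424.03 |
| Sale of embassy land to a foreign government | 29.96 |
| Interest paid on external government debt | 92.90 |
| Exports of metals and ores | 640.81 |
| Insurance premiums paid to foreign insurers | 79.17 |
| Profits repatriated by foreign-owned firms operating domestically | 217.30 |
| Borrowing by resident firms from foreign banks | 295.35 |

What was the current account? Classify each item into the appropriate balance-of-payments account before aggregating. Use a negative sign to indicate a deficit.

Goods: 647.55 + 640.81 + 424.03 = 1712.39
Services: -79.17 - 65.54 + 93.60 = -51.11
Primary income: -92.90 - 217.30 = -310.20
Secondary income: 94.53
Current account = 1712.39 + (-51.11) + (-310.20) + 94.53 = 1445.61
(Excluded from the current account — financial account: foreign purchases of domestic corporate bonds 459.77, increase in resident deposits held at foreign banks 198.75, borrowing by resident firms from foreign banks 295.35; capital account: sale of embassy land to a foreign government 29.96.)

1445.61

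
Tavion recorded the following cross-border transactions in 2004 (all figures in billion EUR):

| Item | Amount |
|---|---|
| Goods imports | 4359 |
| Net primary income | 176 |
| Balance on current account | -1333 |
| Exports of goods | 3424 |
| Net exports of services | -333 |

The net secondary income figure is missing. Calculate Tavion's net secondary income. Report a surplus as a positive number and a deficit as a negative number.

-241

Current account = goods balance + services balance + net primary income + net secondary income
Sum of the known components = -1092
Net secondary income = CA - (known components) = -1333 - (-1092) = -241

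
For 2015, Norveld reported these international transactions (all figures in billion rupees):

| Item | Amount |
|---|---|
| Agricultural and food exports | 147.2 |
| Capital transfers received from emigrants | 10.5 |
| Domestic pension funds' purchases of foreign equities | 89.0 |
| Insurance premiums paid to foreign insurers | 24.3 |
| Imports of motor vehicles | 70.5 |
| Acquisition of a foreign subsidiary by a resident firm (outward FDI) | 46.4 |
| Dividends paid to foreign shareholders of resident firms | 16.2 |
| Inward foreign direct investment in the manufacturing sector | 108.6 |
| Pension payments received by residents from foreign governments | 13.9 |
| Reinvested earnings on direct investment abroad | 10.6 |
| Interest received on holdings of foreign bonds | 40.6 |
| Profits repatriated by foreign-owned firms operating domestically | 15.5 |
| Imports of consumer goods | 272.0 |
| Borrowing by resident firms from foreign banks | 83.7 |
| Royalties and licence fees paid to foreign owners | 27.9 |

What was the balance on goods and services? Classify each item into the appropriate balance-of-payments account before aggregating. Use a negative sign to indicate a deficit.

-247.5

Goods: 147.2 - 272.0 - 70.5 = -195.3
Services: -24.3 - 27.9 = -52.2
Trade balance = -195.3 + (-52.2) = -247.5
(Excluded from the trade balance — capital account: capital transfers received from emigrants 10.5; financial account: domestic pension funds' purchases of foreign equities 89.0, acquisition of a foreign subsidiary by a resident firm (outward FDI) 46.4, inward foreign direct investment in the manufacturing sector 108.6, borrowing by resident firms from foreign banks 83.7; primary income: dividends paid to foreign shareholders of resident firms 16.2, reinvested earnings on direct investment abroad 10.6, interest received on holdings of foreign bonds 40.6, profits repatriated by foreign-owned firms operating domestically 15.5; secondary income: pension payments received by residents from foreign governments 13.9.)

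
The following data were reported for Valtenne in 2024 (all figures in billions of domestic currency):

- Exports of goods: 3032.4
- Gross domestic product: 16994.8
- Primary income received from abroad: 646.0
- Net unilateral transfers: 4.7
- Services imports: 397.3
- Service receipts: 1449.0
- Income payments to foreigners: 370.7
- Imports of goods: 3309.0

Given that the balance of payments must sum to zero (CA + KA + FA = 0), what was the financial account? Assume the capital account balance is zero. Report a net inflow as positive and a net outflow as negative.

Goods balance = 3032.4 - 3309.0 = -276.6
Services balance = 1449.0 - 397.3 = 1051.7
Trade balance (goods + services) = -276.6 + 1051.7 = 775.1
Net primary income = 646.0 - 370.7 = 275.3
Net secondary income = 4.7
Current account = 775.1 + 275.3 + 4.7 = 1055.1
Financial account = -(1055.1) = -1055.1

-1055.1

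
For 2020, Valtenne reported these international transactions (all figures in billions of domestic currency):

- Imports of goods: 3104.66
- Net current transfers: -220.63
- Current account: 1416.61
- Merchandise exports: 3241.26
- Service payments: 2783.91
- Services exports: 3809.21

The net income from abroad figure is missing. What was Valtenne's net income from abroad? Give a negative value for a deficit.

Current account = goods balance + services balance + net primary income + net secondary income
Sum of the known components = 941.27
Net income from abroad = CA - (known components) = 1416.61 - 941.27 = 475.34

475.34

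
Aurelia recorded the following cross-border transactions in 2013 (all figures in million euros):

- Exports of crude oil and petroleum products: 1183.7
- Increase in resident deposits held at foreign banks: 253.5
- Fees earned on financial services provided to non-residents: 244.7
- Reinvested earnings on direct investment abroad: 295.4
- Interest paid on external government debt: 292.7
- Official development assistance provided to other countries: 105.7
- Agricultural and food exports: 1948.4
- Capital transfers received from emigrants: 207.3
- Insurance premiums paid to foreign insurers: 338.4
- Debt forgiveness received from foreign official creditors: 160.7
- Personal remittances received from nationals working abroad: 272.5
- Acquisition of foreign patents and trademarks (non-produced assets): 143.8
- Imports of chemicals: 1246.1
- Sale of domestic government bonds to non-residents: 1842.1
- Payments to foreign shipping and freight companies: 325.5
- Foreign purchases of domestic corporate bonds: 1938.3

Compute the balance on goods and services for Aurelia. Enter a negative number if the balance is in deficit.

Goods: 1183.7 - 1246.1 + 1948.4 = 1886.0
Services: 244.7 - 325.5 - 338.4 = -419.2
Trade balance = 1886.0 + (-419.2) = 1466.8
(Excluded from the trade balance — financial account: increase in resident deposits held at foreign banks 253.5, sale of domestic government bonds to non-residents 1842.1, foreign purchases of domestic corporate bonds 1938.3; primary income: reinvested earnings on direct investment abroad 295.4, interest paid on external government debt 292.7; secondary income: official development assistance provided to other countries 105.7, personal remittances received from nationals working abroad 272.5; capital account: capital transfers received from emigrants 207.3, debt forgiveness received from foreign official creditors 160.7, acquisition of foreign patents and trademarks (non-produced assets) 143.8.)

1466.8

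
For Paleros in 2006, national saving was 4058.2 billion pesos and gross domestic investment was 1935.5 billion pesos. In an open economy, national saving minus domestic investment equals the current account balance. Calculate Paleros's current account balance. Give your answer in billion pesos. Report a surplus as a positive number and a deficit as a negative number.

CA = S - I = 4058.2 - 1935.5 = 2122.7

2122.7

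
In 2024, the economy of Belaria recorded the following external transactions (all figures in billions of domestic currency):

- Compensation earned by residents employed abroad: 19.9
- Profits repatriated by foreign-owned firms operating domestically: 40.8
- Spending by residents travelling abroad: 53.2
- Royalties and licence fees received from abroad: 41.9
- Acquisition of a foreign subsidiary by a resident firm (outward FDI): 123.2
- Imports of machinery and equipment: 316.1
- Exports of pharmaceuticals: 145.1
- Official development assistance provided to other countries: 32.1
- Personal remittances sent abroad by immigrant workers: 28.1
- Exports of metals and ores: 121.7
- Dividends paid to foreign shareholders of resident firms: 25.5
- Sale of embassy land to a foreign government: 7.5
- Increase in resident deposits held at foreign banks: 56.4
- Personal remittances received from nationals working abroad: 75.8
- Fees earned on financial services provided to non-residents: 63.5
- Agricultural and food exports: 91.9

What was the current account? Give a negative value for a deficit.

Goods: 145.1 - 316.1 + 91.9 + 121.7 = 42.6
Services: 41.9 - 53.2 + 63.5 = 52.2
Primary income: -40.8 + 19.9 - 25.5 = -46.4
Secondary income: -32.1 - 28.1 + 75.8 = 15.6
Current account = 42.6 + 52.2 + (-46.4) + 15.6 = 64.0
(Excluded from the current account — financial account: acquisition of a foreign subsidiary by a resident firm (outward FDI) 123.2, increase in resident deposits held at foreign banks 56.4; capital account: sale of embassy land to a foreign government 7.5.)

64.0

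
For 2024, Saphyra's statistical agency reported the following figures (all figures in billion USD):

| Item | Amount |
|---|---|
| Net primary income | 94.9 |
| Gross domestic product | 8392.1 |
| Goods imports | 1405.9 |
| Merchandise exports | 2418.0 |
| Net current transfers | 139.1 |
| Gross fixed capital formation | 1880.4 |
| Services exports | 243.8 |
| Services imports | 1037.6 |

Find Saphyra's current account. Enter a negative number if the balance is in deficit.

Goods balance = 2418.0 - 1405.9 = 1012.1
Services balance = 243.8 - 1037.6 = -793.8
Trade balance (goods + services) = 1012.1 + (-793.8) = 218.3
Net primary income = 94.9
Net secondary income = 139.1
Current account = 218.3 + 94.9 + 139.1 = 452.3

452.3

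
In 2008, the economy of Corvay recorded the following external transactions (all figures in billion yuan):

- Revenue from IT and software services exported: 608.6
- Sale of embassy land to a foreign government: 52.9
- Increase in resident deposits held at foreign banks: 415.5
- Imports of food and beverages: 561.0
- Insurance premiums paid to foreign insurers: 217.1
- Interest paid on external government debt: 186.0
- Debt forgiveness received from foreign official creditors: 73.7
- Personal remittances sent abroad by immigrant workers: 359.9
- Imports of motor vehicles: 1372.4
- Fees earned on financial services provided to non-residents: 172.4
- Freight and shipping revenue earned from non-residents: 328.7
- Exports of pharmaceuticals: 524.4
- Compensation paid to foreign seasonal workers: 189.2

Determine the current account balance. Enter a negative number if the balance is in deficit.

Goods: 524.4 - 1372.4 - 561.0 = -1409.0
Services: 608.6 + 328.7 + 172.4 - 217.1 = 892.6
Primary income: -189.2 - 186.0 = -375.2
Secondary income: -359.9
Current account = (-1409.0) + 892.6 + (-375.2) + (-359.9) = -1251.5
(Excluded from the current account — capital account: sale of embassy land to a foreign government 52.9, debt forgiveness received from foreign official creditors 73.7; financial account: increase in resident deposits held at foreign banks 415.5.)

-1251.5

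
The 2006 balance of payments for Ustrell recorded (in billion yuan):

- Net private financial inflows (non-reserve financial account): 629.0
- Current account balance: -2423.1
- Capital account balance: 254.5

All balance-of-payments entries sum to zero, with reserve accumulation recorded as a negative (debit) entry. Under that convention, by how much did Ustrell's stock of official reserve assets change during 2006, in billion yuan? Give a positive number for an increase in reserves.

-1539.6

Official reserve transactions balance = -((-2423.1) + 254.5 + 629.0) = 1539.6
An accumulation of reserves is recorded as a debit (negative entry), so the change in the stock of reserves is the negative of that balance.
Change in official reserves = -(1539.6) = -1539.6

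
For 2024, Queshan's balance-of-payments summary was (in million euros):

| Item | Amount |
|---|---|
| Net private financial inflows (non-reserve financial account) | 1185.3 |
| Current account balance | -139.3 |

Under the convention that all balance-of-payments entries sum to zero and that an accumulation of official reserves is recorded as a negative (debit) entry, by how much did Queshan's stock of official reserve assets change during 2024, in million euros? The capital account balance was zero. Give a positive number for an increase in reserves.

1046.0

Official reserve transactions balance = -((-139.3) + 1185.3) = -1046.0
An accumulation of reserves is recorded as a debit (negative entry), so the change in the stock of reserves is the negative of that balance.
Change in official reserves = -(-1046.0) = 1046.0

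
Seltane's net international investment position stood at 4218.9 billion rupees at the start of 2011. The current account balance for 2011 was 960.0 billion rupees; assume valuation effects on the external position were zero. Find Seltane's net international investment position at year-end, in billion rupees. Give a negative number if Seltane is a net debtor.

With no valuation effects, change in NIIP = current account = 960.0
End-of-year NIIP = 4218.9 + 960.0 = 5178.9

5178.9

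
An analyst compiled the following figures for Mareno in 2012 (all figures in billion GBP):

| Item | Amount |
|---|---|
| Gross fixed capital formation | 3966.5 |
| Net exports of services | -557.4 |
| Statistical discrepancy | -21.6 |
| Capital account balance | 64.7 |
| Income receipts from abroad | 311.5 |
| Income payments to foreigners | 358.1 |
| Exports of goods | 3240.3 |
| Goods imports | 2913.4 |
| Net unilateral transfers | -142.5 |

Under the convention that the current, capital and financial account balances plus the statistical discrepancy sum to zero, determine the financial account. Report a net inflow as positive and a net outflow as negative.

Goods balance = 3240.3 - 2913.4 = 326.9
Services balance = -557.4
Trade balance (goods + services) = 326.9 + (-557.4) = -230.5
Net primary income = 311.5 - 358.1 = -46.6
Net secondary income = -142.5
Current account = -230.5 + (-46.6) + (-142.5) = -419.6
Financial account = -(-419.6 + 64.7 + (-21.6)) = 376.5

376.5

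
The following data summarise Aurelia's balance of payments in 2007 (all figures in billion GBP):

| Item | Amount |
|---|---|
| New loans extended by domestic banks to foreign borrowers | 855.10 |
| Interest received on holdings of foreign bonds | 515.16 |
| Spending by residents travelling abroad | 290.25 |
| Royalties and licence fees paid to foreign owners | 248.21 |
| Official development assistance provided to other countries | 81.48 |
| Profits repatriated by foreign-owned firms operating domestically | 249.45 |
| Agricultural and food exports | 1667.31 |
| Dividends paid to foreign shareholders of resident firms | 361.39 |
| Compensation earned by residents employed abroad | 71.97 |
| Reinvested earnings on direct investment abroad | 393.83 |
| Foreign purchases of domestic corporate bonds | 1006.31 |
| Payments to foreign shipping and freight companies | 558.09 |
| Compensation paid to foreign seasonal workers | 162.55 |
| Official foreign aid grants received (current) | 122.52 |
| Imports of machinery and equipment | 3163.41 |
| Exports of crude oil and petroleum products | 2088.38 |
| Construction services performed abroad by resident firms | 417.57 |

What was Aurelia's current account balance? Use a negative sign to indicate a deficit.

Goods: -3163.41 + 2088.38 + 1667.31 = 592.28
Services: 417.57 - 290.25 - 558.09 - 248.21 = -678.98
Primary income: 71.97 - 162.55 + 515.16 - 249.45 + 393.83 - 361.39 = 207.57
Secondary income: -81.48 + 122.52 = 41.04
Current account = 592.28 + (-678.98) + 207.57 + 41.04 = 161.91
(Excluded from the current account — financial account: new loans extended by domestic banks to foreign borrowers 855.10, foreign purchases of domestic corporate bonds 1006.31.)

161.91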